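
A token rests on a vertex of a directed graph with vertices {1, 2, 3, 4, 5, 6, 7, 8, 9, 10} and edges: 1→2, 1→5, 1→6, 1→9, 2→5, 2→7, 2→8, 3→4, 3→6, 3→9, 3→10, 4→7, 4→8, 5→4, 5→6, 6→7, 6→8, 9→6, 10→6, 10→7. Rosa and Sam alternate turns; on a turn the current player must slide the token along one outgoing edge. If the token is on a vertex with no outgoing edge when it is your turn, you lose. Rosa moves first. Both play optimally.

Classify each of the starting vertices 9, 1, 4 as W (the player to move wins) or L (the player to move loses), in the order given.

Work bottom-up. With no move the player to move loses. Otherwise the position is W if at least one move leads to an L position for the opponent, and L if every move leads to a W.
Every edge goes from a vertex to one that appears earlier in the order 7, 8, 4, 6, 5, 9, 2, 10, 1, 3, so processing vertices in that order labels each vertex after all of its successors.
7: no outgoing edge → L
8: no outgoing edge → L
4: can move to 8, which is L ⇒ W
6: can move to 8, which is L ⇒ W
5: moves to 6(W), 4(W); every one is W ⇒ L
9: the only move is to 6(W), a W ⇒ L
2: can move to 5, which is L ⇒ W
10: can move to 7, which is L ⇒ W
1: can move to 9, which is L ⇒ W
3: can move to 9, which is L ⇒ W

9: L, 1: W, 4: W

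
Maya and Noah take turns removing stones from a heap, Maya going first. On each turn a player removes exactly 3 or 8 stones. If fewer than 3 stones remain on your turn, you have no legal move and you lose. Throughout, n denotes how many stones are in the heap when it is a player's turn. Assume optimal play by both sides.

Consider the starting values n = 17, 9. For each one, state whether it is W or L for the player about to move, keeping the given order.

Use the standard recursion: the mover loses at a terminal position; elsewhere, the mover wins exactly when some move hands the opponent an L position.
n=0: no move → L
n=1: no move → L
n=2: no move → L
n=3: W (go to 0, an L position)
n=4: W (go to 1, an L position)
n=5: W (go to 2, an L position)
n=6: L (sole option 3(W) is W)
n=7: L (sole option 4(W) is W)
n=8: W (go to 0, an L position)
n=9: W (go to 6, an L position)
n=10: W (go to 7, an L position)
n=11: L (options 8(W), 3(W) are all W)
n=12: L (options 9(W), 4(W) are all W)
n=13: L (options 10(W), 5(W) are all W)
n=14: W (go to 11, an L position)
n=15: W (go to 12, an L position)
n=16: W (go to 13, an L position)
n=17: L (options 14(W), 9(W) are all W)

17: L, 9: W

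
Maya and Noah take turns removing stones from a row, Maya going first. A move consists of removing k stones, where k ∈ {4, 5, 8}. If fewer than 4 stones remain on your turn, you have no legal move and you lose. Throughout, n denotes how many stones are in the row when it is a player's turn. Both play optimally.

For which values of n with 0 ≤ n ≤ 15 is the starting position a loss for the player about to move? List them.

0, 1, 2, 3, 12, 13, 14, 15

Use the standard recursion: the mover loses at a terminal position; elsewhere, the mover wins exactly when some move hands the opponent an L position.
n=0: no move → L
n=1: no move → L
n=2: no move → L
n=3: no move → L
n=4: W (go to 0, an L position)
n=5: W (go to 1, an L position)
n=6: W (go to 2, an L position)
n=7: W (go to 3, an L position)
n=8: W (go to 3, an L position)
n=9: W (go to 1, an L position)
n=10: W (go to 2, an L position)
n=11: W (go to 3, an L position)
n=12: L (options 8(W), 7(W), 4(W) are all W)
n=13: L (options 9(W), 8(W), 5(W) are all W)
n=14: L (options 10(W), 9(W), 6(W) are all W)
n=15: L (options 11(W), 10(W), 7(W) are all W)
The losing starting values of n are exactly the entries labelled L in this table (8 of them).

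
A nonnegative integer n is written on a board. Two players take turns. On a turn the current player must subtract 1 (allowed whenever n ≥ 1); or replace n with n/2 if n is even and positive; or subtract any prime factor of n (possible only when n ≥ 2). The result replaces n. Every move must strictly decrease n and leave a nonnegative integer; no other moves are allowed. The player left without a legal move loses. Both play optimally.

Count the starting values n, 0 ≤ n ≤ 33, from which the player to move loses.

7

Label each position W (a win for the player to move) or L (a loss). A position with no legal move is L; any other position is W exactly when some move reaches an L, and L when every move reaches a W.
n=0: no move → L
n=1: →0(L), so W
n=2: →0(L), so W
n=3: →0(L), so W
n=4: →2(W), 3(W) — all W, so L
n=5: →0(L), so W
n=6: →4(L), so W
n=7: →0(L), so W
n=8: →4(L), so W
n=9: →6(W), 8(W) — all W, so L
n=10: →9(L), so W
n=11: →0(L), so W
n=12: →9(L), so W
n=13: →0(L), so W
n=14: →7(W), 12(W), 13(W) — all W, so L
n=15: →14(L), so W
n=16: →14(L), so W
n=17: →0(L), so W
n=18: →9(L), so W
n=19: →0(L), so W
n=20: →10(W), 15(W), 18(W), 19(W) — all W, so L
n=21: →14(L), so W
n=22: →20(L), so W
n=23: →0(L), so W
n=24: →12(W), 21(W), 22(W), 23(W) — all W, so L
n=25: →20(L), so W
n=26: →24(L), so W
n=27: →24(L), so W
n=28: →14(L), so W
n=29: →0(L), so W
n=30: →15(W), 25(W), 27(W), 28(W), 29(W) — all W, so L
n=31: →0(L), so W
n=32: →30(L), so W
n=33: →30(L), so W
L entries with 0 ≤ n ≤ 33: n = 0, 4, 9, 14, 20, 24, 30; that makes 7.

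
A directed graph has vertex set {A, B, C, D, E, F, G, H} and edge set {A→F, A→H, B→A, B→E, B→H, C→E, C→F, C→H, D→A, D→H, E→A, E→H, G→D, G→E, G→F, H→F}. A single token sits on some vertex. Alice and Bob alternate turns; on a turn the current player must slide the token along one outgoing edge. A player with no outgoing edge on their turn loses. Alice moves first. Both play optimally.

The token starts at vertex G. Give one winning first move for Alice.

Use the standard recursion: the mover loses at a terminal position; elsewhere, the mover wins exactly when some move hands the opponent an L position.
Every edge goes from a vertex to one that appears earlier in the order F, H, A, D, E, C, G, B, so processing vertices in that order labels each vertex after all of its successors.
F: no outgoing edge → L
H: W (go to F, an L position)
A: W (go to F, an L position)
D: L (options A(W), H(W) are all W)
E: L (options A(W), H(W) are all W)
C: W (go to E, an L position)
G: W (go to E, an L position)
B: W (go to E, an L position)
From G, the L positions reachable in one move are: E, D, F. Any move reaching one of these is winning.

Move to E.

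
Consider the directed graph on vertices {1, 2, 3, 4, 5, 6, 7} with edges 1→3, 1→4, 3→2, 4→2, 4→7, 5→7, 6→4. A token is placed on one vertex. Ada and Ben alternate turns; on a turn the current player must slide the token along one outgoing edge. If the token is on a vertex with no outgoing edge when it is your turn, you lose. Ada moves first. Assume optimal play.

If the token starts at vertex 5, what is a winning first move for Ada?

Compute win/loss labels from the base case upward. A position with no move is L. Any other position is W if it can reach an L in one move, else L.
Every edge goes from a vertex to one that appears earlier in the order 7, 2, 3, 4, 6, 1, 5, so processing vertices in that order labels each vertex after all of its successors.
7: no outgoing edge → L
2: no outgoing edge → L
3: W (go to 2, an L position)
4: W (go to 2, an L position)
6: L (sole option 4(W) is W)
1: L (options 4(W), 3(W) are all W)
5: W (go to 7, an L position)
From 5, the L positions reachable in one move are: 7.

Move to 7.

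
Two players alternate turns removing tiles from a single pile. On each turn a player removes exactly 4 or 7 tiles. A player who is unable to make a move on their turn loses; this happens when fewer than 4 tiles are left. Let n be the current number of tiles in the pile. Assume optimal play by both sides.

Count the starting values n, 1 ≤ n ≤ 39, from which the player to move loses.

Label each position W (a win for the player to move) or L (a loss). A position with no legal move is L; any other position is W exactly when some move reaches an L, and L when every move reaches a W.
n=0: no move → L
n=1: no move → L
n=2: no move → L
n=3: no move → L
n=4: →0(L), so W
n=5: →1(L), so W
n=6: →2(L), so W
n=7: →3(L), so W
n=8: →1(L), so W
n=9: →2(L), so W
n=10: →3(L), so W
n=11: →7(W), 4(W) — all W, so L
n=12: →8(W), 5(W) — all W, so L
n=13: →9(W), 6(W) — all W, so L
n=14: →10(W), 7(W) — all W, so L
n=15: →11(L), so W
n=16: →12(L), so W
n=17: →13(L), so W
n=18: →14(L), so W
n=19: →12(L), so W
n=20: →13(L), so W
n=21: →14(L), so W
n=22: →18(W), 15(W) — all W, so L
n=23: →19(W), 16(W) — all W, so L
n=24: →20(W), 17(W) — all W, so L
n=25: →21(W), 18(W) — all W, so L
n=26: →22(L), so W
n=27: →23(L), so W
n=28: →24(L), so W
n=29: →25(L), so W
n=30: →23(L), so W
n=31: →24(L), so W
n=32: →25(L), so W
n=33: →29(W), 26(W) — all W, so L
n=34: →30(W), 27(W) — all W, so L
n=35: →31(W), 28(W) — all W, so L
n=36: →32(W), 29(W) — all W, so L
n=37: →33(L), so W
n=38: →34(L), so W
n=39: →35(L), so W
L entries with 1 ≤ n ≤ 39 (n=0 is outside the asked range and is not counted): n = 1, 2, 3, 11, 12, 13, 14, 22, 23, 24, 25, 33, 34, 35, 36; that makes 15.

15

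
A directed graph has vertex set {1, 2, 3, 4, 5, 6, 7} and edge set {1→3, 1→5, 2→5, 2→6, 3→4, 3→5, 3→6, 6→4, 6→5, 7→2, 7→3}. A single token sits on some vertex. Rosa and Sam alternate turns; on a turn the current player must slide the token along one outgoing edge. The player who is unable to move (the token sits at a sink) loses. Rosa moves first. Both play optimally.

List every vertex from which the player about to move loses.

Classify positions by backward induction: terminal positions (no move available) are L. From any other position, the mover wins iff some move reaches an L.
Every edge goes from a vertex to one that appears earlier in the order 4, 5, 6, 3, 2, 7, 1, so processing vertices in that order labels each vertex after all of its successors.
4: no outgoing edge → L
5: no outgoing edge → L
6: →5(L), so W
3: →5(L), so W
2: →5(L), so W
7: →2(W), 3(W) — all W, so L
1: →5(L), so W
Reading off the rows marked L gives the requested list; there are 3 such vertices.

4, 5, 7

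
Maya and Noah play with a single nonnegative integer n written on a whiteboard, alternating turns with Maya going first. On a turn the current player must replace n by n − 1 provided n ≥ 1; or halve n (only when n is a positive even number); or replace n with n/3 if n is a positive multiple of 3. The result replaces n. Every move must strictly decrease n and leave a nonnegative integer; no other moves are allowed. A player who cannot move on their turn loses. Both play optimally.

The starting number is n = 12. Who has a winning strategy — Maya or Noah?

Classify positions by backward induction: terminal positions (no move available) are L. From any other position, the mover wins iff some move reaches an L.
n=0: no move → L
n=1: W (go to 0, an L position)
n=2: L (sole option 1(W) is W)
n=3: W (go to 2, an L position)
n=4: W (go to 2, an L position)
n=5: L (sole option 4(W) is W)
n=6: W (go to 2, an L position)
n=7: L (sole option 6(W) is W)
n=8: W (go to 7, an L position)
n=9: L (options 3(W), 8(W) are all W)
n=10: W (go to 5, an L position)
n=11: L (sole option 10(W) is W)
n=12: W (go to 11, an L position)
From 12 Maya can move to 11, reaching an L position.

Maya wins.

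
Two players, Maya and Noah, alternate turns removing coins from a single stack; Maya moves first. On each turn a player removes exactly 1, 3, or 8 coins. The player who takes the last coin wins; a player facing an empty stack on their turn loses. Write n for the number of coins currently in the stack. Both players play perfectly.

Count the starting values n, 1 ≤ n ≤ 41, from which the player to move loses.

15

Label each position W (a win for the player to move) or L (a loss). A position with no legal move is L; any other position is W exactly when some move reaches an L, and L when every move reaches a W.
n=0: no move → L
n=1: can move to 0, which is L ⇒ W
n=2: the only move is to 1(W), a W ⇒ L
n=3: can move to 2, which is L ⇒ W
n=4: moves to 3(W), 1(W); every one is W ⇒ L
n=5: can move to 4, which is L ⇒ W
n=6: moves to 5(W), 3(W); every one is W ⇒ L
n=7: can move to 6, which is L ⇒ W
n=8: can move to 0, which is L ⇒ W
n=9: can move to 6, which is L ⇒ W
n=10: can move to 2, which is L ⇒ W
n=11: moves to 10(W), 8(W), 3(W); every one is W ⇒ L
n=12: can move to 11, which is L ⇒ W
n=13: moves to 12(W), 10(W), 5(W); every one is W ⇒ L
n=14: can move to 13, which is L ⇒ W
n=15: moves to 14(W), 12(W), 7(W); every one is W ⇒ L
n=16: can move to 15, which is L ⇒ W
n=17: moves to 16(W), 14(W), 9(W); every one is W ⇒ L
n=18: can move to 17, which is L ⇒ W
n=19: can move to 11, which is L ⇒ W
n=20: can move to 17, which is L ⇒ W
n=21: can move to 13, which is L ⇒ W
n=22: moves to 21(W), 19(W), 14(W); every one is W ⇒ L
n=23: can move to 22, which is L ⇒ W
n=24: moves to 23(W), 21(W), 16(W); every one is W ⇒ L
n=25: can move to 24, which is L ⇒ W
n=26: moves to 25(W), 23(W), 18(W); every one is W ⇒ L
n=27: can move to 26, which is L ⇒ W
n=28: moves to 27(W), 25(W), 20(W); every one is W ⇒ L
n=29: can move to 28, which is L ⇒ W
n=30: can move to 22, which is L ⇒ W
n=31: can move to 28, which is L ⇒ W
n=32: can move to 24, which is L ⇒ W
n=33: moves to 32(W), 30(W), 25(W); every one is W ⇒ L
n=34: can move to 33, which is L ⇒ W
n=35: moves to 34(W), 32(W), 27(W); every one is W ⇒ L
n=36: can move to 35, which is L ⇒ W
n=37: moves to 36(W), 34(W), 29(W); every one is W ⇒ L
n=38: can move to 37, which is L ⇒ W
n=39: moves to 38(W), 36(W), 31(W); every one is W ⇒ L
n=40: can move to 39, which is L ⇒ W
n=41: can move to 33, which is L ⇒ W
L entries with 1 ≤ n ≤ 41 (n=0 is outside the asked range and is not counted): n = 2, 4, 6, 11, 13, 15, 17, 22, 24, 26, 28, 33, 35, 37, 39; that makes 15.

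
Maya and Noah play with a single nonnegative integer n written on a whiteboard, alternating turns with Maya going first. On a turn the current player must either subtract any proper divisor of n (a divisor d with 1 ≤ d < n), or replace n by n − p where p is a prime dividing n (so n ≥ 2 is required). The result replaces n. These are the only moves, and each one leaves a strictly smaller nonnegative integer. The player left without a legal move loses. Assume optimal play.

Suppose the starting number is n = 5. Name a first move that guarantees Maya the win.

Move to 0.

Build the W/L table. Terminal = L. A non-terminal position is W if it has a move to some L; otherwise it is L.
n=0: no move → L
n=1: no move → L
n=2: →0(L), so W
n=3: →0(L), so W
n=4: →2(W), 3(W) — all W, so L
n=5: →0(L), so W
From 5, the L positions reachable in one move are: 0, 4. Any move reaching one of these is winning.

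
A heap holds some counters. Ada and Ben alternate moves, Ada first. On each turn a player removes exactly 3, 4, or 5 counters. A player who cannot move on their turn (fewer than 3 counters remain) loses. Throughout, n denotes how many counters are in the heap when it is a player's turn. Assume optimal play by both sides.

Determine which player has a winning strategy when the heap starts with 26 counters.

Compute win/loss labels from the base case upward. A position with no move is L. Any other position is W if it can reach an L in one move, else L.
n=0: no move → L
n=1: no move → L
n=2: no move → L
n=3: →0(L), so W
n=4: →1(L), so W
n=5: →2(L), so W
n=6: →2(L), so W
n=7: →2(L), so W
n=8: →5(W), 4(W), 3(W) — all W, so L
n=9: →6(W), 5(W), 4(W) — all W, so L
n=10: →7(W), 6(W), 5(W) — all W, so L
n=11: →8(L), so W
n=12: →9(L), so W
n=13: →10(L), so W
n=14: →10(L), so W
n=15: →10(L), so W
n=16: →13(W), 12(W), 11(W) — all W, so L
n=17: →14(W), 13(W), 12(W) — all W, so L
n=18: →15(W), 14(W), 13(W) — all W, so L
n=19: →16(L), so W
n=20: →17(L), so W
n=21: →18(L), so W
n=22: →18(L), so W
n=23: →18(L), so W
n=24: →21(W), 20(W), 19(W) — all W, so L
n=25: →22(W), 21(W), 20(W) — all W, so L
n=26: →23(W), 22(W), 21(W) — all W, so L
Every move from 26 reaches a W position, so the mover loses.

Ben wins.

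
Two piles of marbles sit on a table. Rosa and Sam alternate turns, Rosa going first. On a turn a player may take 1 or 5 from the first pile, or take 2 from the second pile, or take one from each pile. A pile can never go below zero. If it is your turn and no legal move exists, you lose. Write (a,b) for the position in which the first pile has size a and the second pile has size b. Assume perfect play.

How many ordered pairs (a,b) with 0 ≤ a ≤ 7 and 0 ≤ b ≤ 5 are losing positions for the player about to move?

Positions with no move are L. A position that does have a move is losing for the player to move precisely when every available move leads to a winning position for the opponent. Fill in the labels:
Every move lowers a or b (never raises either), so fill the grid row by row in increasing a, and left to right within a row: each cell's successors are then already labelled.
      b=0  b=1  b=2  b=3  b=4  b=5
a=0:    L    L    W    W    L    L
a=1:    W    W    W    L    W    W
a=2:    L    L    W    W    W    L
a=3:    W    W    W    L    L    W
a=4:    L    L    W    W    W    W
a=5:    W    W    W    L    W    W
a=6:    L    L    W    W    W    L
a=7:    W    W    W    L    L    W
Cells with no legal move (terminal, hence L): (0,0), (0,1).
The remaining L cells, each justified by listing all of its moves:
(0,4): →(0,2)(W) only, which is W, so L
(0,5): →(0,3)(W) only, which is W, so L
(1,3): →(0,3)(W), (1,1)(W), (0,2)(W) — all W, so L
(2,0): →(1,0)(W) only, which is W, so L
(2,1): →(1,1)(W), (1,0)(W) — all W, so L
(2,5): →(1,5)(W), (2,3)(W), (1,4)(W) — all W, so L
(3,3): →(2,3)(W), (3,1)(W), (2,2)(W) — all W, so L
(3,4): →(2,4)(W), (3,2)(W), (2,3)(W) — all W, so L
(4,0): →(3,0)(W) only, which is W, so L
(4,1): →(3,1)(W), (3,0)(W) — all W, so L
(5,3): →(4,3)(W), (0,3)(W), (5,1)(W), (4,2)(W) — all W, so L
(6,0): →(5,0)(W), (1,0)(W) — all W, so L
(6,1): →(5,1)(W), (1,1)(W), (5,0)(W) — all W, so L
(6,5): →(5,5)(W), (1,5)(W), (6,3)(W), (5,4)(W) — all W, so L
(7,3): →(6,3)(W), (2,3)(W), (7,1)(W), (6,2)(W) — all W, so L
(7,4): →(6,4)(W), (2,4)(W), (7,2)(W), (6,3)(W) — all W, so L
Every other cell has at least one move into one of the L cells above, so it is W.
L cells per row: a=0: 4, a=1: 1, a=2: 3, a=3: 2, a=4: 2, a=5: 1, a=6: 3, a=7: 2; total 18.

18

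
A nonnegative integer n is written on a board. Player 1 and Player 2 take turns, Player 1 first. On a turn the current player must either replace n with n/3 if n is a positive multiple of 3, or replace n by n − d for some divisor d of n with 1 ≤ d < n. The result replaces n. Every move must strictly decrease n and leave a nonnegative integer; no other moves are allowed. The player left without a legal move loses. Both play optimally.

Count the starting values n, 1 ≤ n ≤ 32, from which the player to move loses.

Positions with no move are L. A position that does have a move is losing for the player to move precisely when every available move leads to a winning position for the opponent. Fill in the labels:
n=0: no move → L
n=1: no move → L
n=2: W (go to 1, an L position)
n=3: W (go to 1, an L position)
n=4: L (options 2(W), 3(W) are all W)
n=5: W (go to 4, an L position)
n=6: W (go to 4, an L position)
n=7: L (sole option 6(W) is W)
n=8: W (go to 4, an L position)
n=9: L (options 3(W), 6(W), 8(W) are all W)
n=10: W (go to 9, an L position)
n=11: L (sole option 10(W) is W)
n=12: W (go to 4, an L position)
n=13: L (sole option 12(W) is W)
n=14: W (go to 7, an L position)
n=15: L (options 5(W), 10(W), 12(W), 14(W) are all W)
n=16: W (go to 15, an L position)
n=17: L (sole option 16(W) is W)
n=18: W (go to 9, an L position)
n=19: L (sole option 18(W) is W)
n=20: W (go to 15, an L position)
n=21: W (go to 7, an L position)
n=22: W (go to 11, an L position)
n=23: L (sole option 22(W) is W)
n=24: W (go to 23, an L position)
n=25: L (options 20(W), 24(W) are all W)
n=26: W (go to 13, an L position)
n=27: W (go to 9, an L position)
n=28: L (options 14(W), 21(W), 24(W), 26(W), 27(W) are all W)
n=29: W (go to 28, an L position)
n=30: W (go to 15, an L position)
n=31: L (sole option 30(W) is W)
n=32: W (go to 28, an L position)
L entries with 1 ≤ n ≤ 32 (n=0 is outside the asked range and is not counted): n = 1, 4, 7, 9, 11, 13, 15, 17, 19, 23, 25, 28, 31; that makes 13.

13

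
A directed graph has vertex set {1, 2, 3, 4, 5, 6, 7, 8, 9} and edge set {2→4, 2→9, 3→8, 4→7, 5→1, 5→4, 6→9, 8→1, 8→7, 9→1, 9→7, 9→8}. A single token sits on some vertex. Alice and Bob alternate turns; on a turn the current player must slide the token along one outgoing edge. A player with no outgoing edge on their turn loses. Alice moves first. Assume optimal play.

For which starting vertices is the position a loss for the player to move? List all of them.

Label each position W (a win for the player to move) or L (a loss). A position with no legal move is L; any other position is W exactly when some move reaches an L, and L when every move reaches a W.
Every edge goes from a vertex to one that appears earlier in the order 1, 7, 8, 9, 4, 2, 6, 3, 5, so processing vertices in that order labels each vertex after all of its successors.
1: no outgoing edge → L
7: no outgoing edge → L
8: can move to 7, which is L ⇒ W
9: can move to 7, which is L ⇒ W
4: can move to 7, which is L ⇒ W
2: moves to 4(W), 9(W); every one is W ⇒ L
6: the only move is to 9(W), a W ⇒ L
3: the only move is to 8(W), a W ⇒ L
5: can move to 1, which is L ⇒ W
Reading off the rows marked L gives the requested list; there are 5 such vertices.

1, 2, 3, 6, 7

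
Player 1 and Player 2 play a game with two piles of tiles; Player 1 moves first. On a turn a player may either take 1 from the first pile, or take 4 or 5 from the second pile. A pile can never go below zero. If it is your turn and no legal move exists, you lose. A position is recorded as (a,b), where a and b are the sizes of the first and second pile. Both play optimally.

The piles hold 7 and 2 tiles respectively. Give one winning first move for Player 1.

Move to (6,2).

Classify positions by backward induction: terminal positions (no move available) are L. From any other position, the mover wins iff some move reaches an L.
No move ever increases a pile, so every position that can arise here has a ≤ 7 and b ≤ 2; it is enough to label the cells with 0 ≤ a ≤ 7 and 0 ≤ b ≤ 2.
Every move lowers a or b (never raises either), so fill the grid row by row in increasing a, and left to right within a row: each cell's successors are then already labelled.
      b=0  b=1  b=2
a=0:    L    L    L
a=1:    W    W    W
a=2:    L    L    L
a=3:    W    W    W
a=4:    L    L    L
a=5:    W    W    W
a=6:    L    L    L
a=7:    W    W    W
Cells with no legal move (terminal, hence L): (0,0), (0,1), (0,2).
The remaining L cells, each justified by listing all of its moves:
(2,0): →(1,0)(W) only, which is W, so L
(2,1): →(1,1)(W) only, which is W, so L
(2,2): →(1,2)(W) only, which is W, so L
(4,0): →(3,0)(W) only, which is W, so L
(4,1): →(3,1)(W) only, which is W, so L
(4,2): →(3,2)(W) only, which is W, so L
(6,0): →(5,0)(W) only, which is W, so L
(6,1): →(5,1)(W) only, which is W, so L
(6,2): →(5,2)(W) only, which is W, so L
Every other cell has at least one move into one of the L cells above, so it is W.
From (7,2), the L positions reachable in one move are: (6,2).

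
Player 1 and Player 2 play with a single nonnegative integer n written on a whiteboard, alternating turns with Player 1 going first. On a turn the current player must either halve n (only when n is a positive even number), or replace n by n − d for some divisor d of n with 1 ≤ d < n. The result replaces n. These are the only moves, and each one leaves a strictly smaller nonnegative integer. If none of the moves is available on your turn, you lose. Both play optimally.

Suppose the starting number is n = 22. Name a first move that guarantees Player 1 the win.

Work bottom-up. With no move the player to move loses. Otherwise the position is W if at least one move leads to an L position for the opponent, and L if every move leads to a W.
n=0: no move → L
n=1: no move → L
n=2: can move to 1, which is L ⇒ W
n=3: the only move is to 2(W), a W ⇒ L
n=4: can move to 3, which is L ⇒ W
n=5: the only move is to 4(W), a W ⇒ L
n=6: can move to 3, which is L ⇒ W
n=7: the only move is to 6(W), a W ⇒ L
n=8: can move to 7, which is L ⇒ W
n=9: moves to 6(W), 8(W); every one is W ⇒ L
n=10: can move to 5, which is L ⇒ W
n=11: the only move is to 10(W), a W ⇒ L
n=12: can move to 9, which is L ⇒ W
n=13: the only move is to 12(W), a W ⇒ L
n=14: can move to 7, which is L ⇒ W
n=15: moves to 10(W), 12(W), 14(W); every one is W ⇒ L
n=16: can move to 15, which is L ⇒ W
n=17: the only move is to 16(W), a W ⇒ L
n=18: can move to 9, which is L ⇒ W
n=19: the only move is to 18(W), a W ⇒ L
n=20: can move to 15, which is L ⇒ W
n=21: moves to 14(W), 18(W), 20(W); every one is W ⇒ L
n=22: can move to 11, which is L ⇒ W
From 22, the L positions reachable in one move are: 11, 21. Any move reaching one of these is winning.

Move to 11.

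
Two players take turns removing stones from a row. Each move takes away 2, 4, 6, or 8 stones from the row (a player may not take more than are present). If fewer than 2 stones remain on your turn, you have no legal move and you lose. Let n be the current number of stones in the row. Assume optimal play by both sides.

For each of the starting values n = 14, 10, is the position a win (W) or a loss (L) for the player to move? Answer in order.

14: W, 10: L

Build the W/L table. Terminal = L. A non-terminal position is W if it has a move to some L; otherwise it is L.
n=0: no move → L
n=1: no move → L
n=2: →0(L), so W
n=3: →1(L), so W
n=4: →0(L), so W
n=5: →1(L), so W
n=6: →0(L), so W
n=7: →1(L), so W
n=8: →0(L), so W
n=9: →1(L), so W
n=10: →8(W), 6(W), 4(W), 2(W) — all W, so L
n=11: →9(W), 7(W), 5(W), 3(W) — all W, so L
n=12: →10(L), so W
n=13: →11(L), so W
n=14: →10(L), so W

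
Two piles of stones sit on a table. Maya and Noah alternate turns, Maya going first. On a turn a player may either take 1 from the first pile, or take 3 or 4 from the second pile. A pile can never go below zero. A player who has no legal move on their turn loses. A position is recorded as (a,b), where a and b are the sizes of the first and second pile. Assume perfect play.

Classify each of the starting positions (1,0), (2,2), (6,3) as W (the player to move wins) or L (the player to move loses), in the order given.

Use the standard recursion: the mover loses at a terminal position; elsewhere, the mover wins exactly when some move hands the opponent an L position.
No move ever increases a pile, so every position that can arise here has a ≤ 6 and b ≤ 3; it is enough to label the cells with 0 ≤ a ≤ 6 and 0 ≤ b ≤ 3.
Every move lowers a or b (never raises either), so fill the grid row by row in increasing a, and left to right within a row: each cell's successors are then already labelled.
      b=0  b=1  b=2  b=3
a=0:    L    L    L    W
a=1:    W    W    W    L
a=2:    L    L    L    W
a=3:    W    W    W    L
a=4:    L    L    L    W
a=5:    W    W    W    L
a=6:    L    L    L    W
Cells with no legal move (terminal, hence L): (0,0), (0,1), (0,2).
The remaining L cells, each justified by listing all of its moves:
(1,3): moves to (0,3)(W), (1,0)(W); every one is W ⇒ L
(2,0): the only move is to (1,0)(W), a W ⇒ L
(2,1): the only move is to (1,1)(W), a W ⇒ L
(2,2): the only move is to (1,2)(W), a W ⇒ L
(3,3): moves to (2,3)(W), (3,0)(W); every one is W ⇒ L
(4,0): the only move is to (3,0)(W), a W ⇒ L
(4,1): the only move is to (3,1)(W), a W ⇒ L
(4,2): the only move is to (3,2)(W), a W ⇒ L
(5,3): moves to (4,3)(W), (5,0)(W); every one is W ⇒ L
(6,0): the only move is to (5,0)(W), a W ⇒ L
(6,1): the only move is to (5,1)(W), a W ⇒ L
(6,2): the only move is to (5,2)(W), a W ⇒ L
Every other cell has at least one move into one of the L cells above, so it is W.
(1,0): the move to (0,0) reaches an L cell, so W
(2,2): one of the L cells justified above, so L
(6,3): the move to (5,3) reaches an L cell, so W

(1,0): W, (2,2): L, (6,3): W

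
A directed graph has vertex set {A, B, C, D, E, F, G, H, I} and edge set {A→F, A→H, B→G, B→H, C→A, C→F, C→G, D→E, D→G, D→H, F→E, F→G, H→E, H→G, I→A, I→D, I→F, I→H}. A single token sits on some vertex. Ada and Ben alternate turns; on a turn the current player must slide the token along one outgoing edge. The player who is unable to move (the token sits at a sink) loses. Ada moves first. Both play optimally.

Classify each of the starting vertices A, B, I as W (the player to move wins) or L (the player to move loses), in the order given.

A: L, B: W, I: W

Build the W/L table. Terminal = L. A non-terminal position is W if it has a move to some L; otherwise it is L.
Every edge goes from a vertex to one that appears earlier in the order E, G, F, H, A, D, B, C, I, so processing vertices in that order labels each vertex after all of its successors.
E: no outgoing edge → L
G: no outgoing edge → L
F: →G(L), so W
H: →G(L), so W
A: →H(W), F(W) — all W, so L
D: →G(L), so W
B: →G(L), so W
C: →A(L), so W
I: →A(L), so W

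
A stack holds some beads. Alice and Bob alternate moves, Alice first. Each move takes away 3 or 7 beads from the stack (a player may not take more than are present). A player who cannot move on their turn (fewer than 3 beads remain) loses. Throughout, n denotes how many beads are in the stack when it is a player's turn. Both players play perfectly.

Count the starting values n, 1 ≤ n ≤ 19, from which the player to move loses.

7

Compute win/loss labels from the base case upward. A position with no move is L. Any other position is W if it can reach an L in one move, else L.
n=0: no move → L
n=1: no move → L
n=2: no move → L
n=3: →0(L), so W
n=4: →1(L), so W
n=5: →2(L), so W
n=6: →3(W) only, which is W, so L
n=7: →0(L), so W
n=8: →1(L), so W
n=9: →6(L), so W
n=10: →7(W), 3(W) — all W, so L
n=11: →8(W), 4(W) — all W, so L
n=12: →9(W), 5(W) — all W, so L
n=13: →10(L), so W
n=14: →11(L), so W
n=15: →12(L), so W
n=16: →13(W), 9(W) — all W, so L
n=17: →10(L), so W
n=18: →11(L), so W
n=19: →16(L), so W
L entries with 1 ≤ n ≤ 19 (n=0 is outside the asked range and is not counted): n = 1, 2, 6, 10, 11, 12, 16; that makes 7.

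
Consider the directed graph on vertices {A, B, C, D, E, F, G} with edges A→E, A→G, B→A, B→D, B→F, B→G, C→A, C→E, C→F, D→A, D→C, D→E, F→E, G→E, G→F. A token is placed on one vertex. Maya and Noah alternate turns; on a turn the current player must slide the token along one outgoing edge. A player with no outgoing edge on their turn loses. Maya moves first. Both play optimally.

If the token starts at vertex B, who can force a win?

Noah wins.

Compute win/loss labels from the base case upward. A position with no move is L. Any other position is W if it can reach an L in one move, else L.
Every edge goes from a vertex to one that appears earlier in the order E, F, G, A, C, D, B, so processing vertices in that order labels each vertex after all of its successors.
E: no outgoing edge → L
F: can move to E, which is L ⇒ W
G: can move to E, which is L ⇒ W
A: can move to E, which is L ⇒ W
C: can move to E, which is L ⇒ W
D: can move to E, which is L ⇒ W
B: moves to D(W), A(W), G(W), F(W); every one is W ⇒ L
Every move from B reaches a W position, so the mover loses.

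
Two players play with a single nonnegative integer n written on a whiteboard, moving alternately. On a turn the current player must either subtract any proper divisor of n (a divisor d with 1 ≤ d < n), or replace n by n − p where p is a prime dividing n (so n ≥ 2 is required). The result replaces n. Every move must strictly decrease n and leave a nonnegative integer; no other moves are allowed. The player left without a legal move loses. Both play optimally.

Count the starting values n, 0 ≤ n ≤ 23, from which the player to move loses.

Positions with no move are L. A position that does have a move is losing for the player to move precisely when every available move leads to a winning position for the opponent. Fill in the labels:
n=0: no move → L
n=1: no move → L
n=2: →0(L), so W
n=3: →0(L), so W
n=4: →2(W), 3(W) — all W, so L
n=5: →0(L), so W
n=6: →4(L), so W
n=7: →0(L), so W
n=8: →4(L), so W
n=9: →6(W), 8(W) — all W, so L
n=10: →9(L), so W
n=11: →0(L), so W
n=12: →9(L), so W
n=13: →0(L), so W
n=14: →7(W), 12(W), 13(W) — all W, so L
n=15: →14(L), so W
n=16: →14(L), so W
n=17: →0(L), so W
n=18: →9(L), so W
n=19: →0(L), so W
n=20: →10(W), 15(W), 16(W), 18(W), 19(W) — all W, so L
n=21: →14(L), so W
n=22: →20(L), so W
n=23: →0(L), so W
L entries with 0 ≤ n ≤ 23: n = 0, 1, 4, 9, 14, 20; that makes 6.

6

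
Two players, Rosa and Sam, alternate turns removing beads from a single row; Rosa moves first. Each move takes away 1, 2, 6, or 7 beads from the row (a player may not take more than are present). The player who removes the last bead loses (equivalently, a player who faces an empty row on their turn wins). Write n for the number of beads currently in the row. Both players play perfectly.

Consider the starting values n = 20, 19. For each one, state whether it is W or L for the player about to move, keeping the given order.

20: L, 19: W

Use the standard recursion: the mover wins at a terminal position; elsewhere, the mover wins exactly when some move hands the opponent an L position.
n=0: no move; the opponent has just taken the last bead and therefore loses → W
n=1: L (sole option 0(W) is W)
n=2: W (go to 1, an L position)
n=3: W (go to 1, an L position)
n=4: L (options 3(W), 2(W) are all W)
n=5: W (go to 4, an L position)
n=6: W (go to 4, an L position)
n=7: W (go to 1, an L position)
n=8: W (go to 1, an L position)
n=9: L (options 8(W), 7(W), 3(W), 2(W) are all W)
n=10: W (go to 9, an L position)
n=11: W (go to 9, an L position)
n=12: L (options 11(W), 10(W), 6(W), 5(W) are all W)
n=13: W (go to 12, an L position)
n=14: W (go to 12, an L position)
n=15: W (go to 9, an L position)
n=16: W (go to 9, an L position)
n=17: L (options 16(W), 15(W), 11(W), 10(W) are all W)
n=18: W (go to 17, an L position)
n=19: W (go to 17, an L position)
n=20: L (options 19(W), 18(W), 14(W), 13(W) are all W)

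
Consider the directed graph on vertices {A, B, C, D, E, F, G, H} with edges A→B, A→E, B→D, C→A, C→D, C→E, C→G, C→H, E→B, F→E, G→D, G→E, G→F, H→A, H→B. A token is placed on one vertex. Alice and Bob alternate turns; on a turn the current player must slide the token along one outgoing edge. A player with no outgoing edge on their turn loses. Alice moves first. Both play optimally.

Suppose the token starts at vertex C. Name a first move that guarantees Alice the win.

Build the W/L table. Terminal = L. A non-terminal position is W if it has a move to some L; otherwise it is L.
Every edge goes from a vertex to one that appears earlier in the order D, B, E, F, G, A, H, C, so processing vertices in that order labels each vertex after all of its successors.
D: no outgoing edge → L
B: W (go to D, an L position)
E: L (sole option B(W) is W)
F: W (go to E, an L position)
G: W (go to E, an L position)
A: W (go to E, an L position)
H: L (options A(W), B(W) are all W)
C: W (go to H, an L position)
From C, the L positions reachable in one move are: H, E, D. Any move reaching one of these is winning.

Move to H.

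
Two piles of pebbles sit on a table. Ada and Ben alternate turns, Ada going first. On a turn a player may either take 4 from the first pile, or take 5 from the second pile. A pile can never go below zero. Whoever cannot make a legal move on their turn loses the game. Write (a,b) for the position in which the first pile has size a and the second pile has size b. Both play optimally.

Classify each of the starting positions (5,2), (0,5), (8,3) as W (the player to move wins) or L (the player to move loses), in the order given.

(5,2): W, (0,5): W, (8,3): L

Classify positions by backward induction: terminal positions (no move available) are L. From any other position, the mover wins iff some move reaches an L.
No move ever increases a pile, so every position that can arise here has a ≤ 8 and b ≤ 5; it is enough to label the cells with 0 ≤ a ≤ 8 and 0 ≤ b ≤ 5.
Every move lowers a or b (never raises either), so fill the grid row by row in increasing a, and left to right within a row: each cell's successors are then already labelled.
      b=0  b=1  b=2  b=3  b=4  b=5
a=0:    L    L    L    L    L    W
a=1:    L    L    L    L    L    W
a=2:    L    L    L    L    L    W
a=3:    L    L    L    L    L    W
a=4:    W    W    W    W    W    L
a=5:    W    W    W    W    W    L
a=6:    W    W    W    W    W    L
a=7:    W    W    W    W    W    L
a=8:    L    L    L    L    L    W
Cells with no legal move (terminal, hence L): (0,0), (0,1), (0,2), (0,3), (0,4), (1,0), (1,1), (1,2), (1,3), (1,4), (2,0), (2,1), (2,2), (2,3), (2,4), (3,0), (3,1), (3,2), (3,3), (3,4).
The remaining L cells, each justified by listing all of its moves:
(4,5): only reaches (0,5)(W), (4,0)(W), all W → L
(5,5): only reaches (1,5)(W), (5,0)(W), all W → L
(6,5): only reaches (2,5)(W), (6,0)(W), all W → L
(7,5): only reaches (3,5)(W), (7,0)(W), all W → L
(8,0): only reaches (4,0)(W), which is W → L
(8,1): only reaches (4,1)(W), which is W → L
(8,2): only reaches (4,2)(W), which is W → L
(8,3): only reaches (4,3)(W), which is W → L
(8,4): only reaches (4,4)(W), which is W → L
Every other cell has at least one move into one of the L cells above, so it is W.
(5,2): the move to (1,2) reaches an L cell, so W
(0,5): the move to (0,0) reaches an L cell, so W
(8,3): one of the L cells justified above, so L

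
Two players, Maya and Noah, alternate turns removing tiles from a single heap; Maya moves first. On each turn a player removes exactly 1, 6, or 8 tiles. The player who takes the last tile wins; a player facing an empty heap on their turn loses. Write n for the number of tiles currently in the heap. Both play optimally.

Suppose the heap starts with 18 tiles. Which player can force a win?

Noah wins.

Work bottom-up. With no move the player to move loses. Otherwise the position is W if at least one move leads to an L position for the opponent, and L if every move leads to a W.
n=0: no move → L
n=1: reaches L-position 0 → W
n=2: only reaches 1(W), which is W → L
n=3: reaches L-position 2 → W
n=4: only reaches 3(W), which is W → L
n=5: reaches L-position 4 → W
n=6: reaches L-position 0 → W
n=7: only reaches 6(W), 1(W), all W → L
n=8: reaches L-position 7 → W
n=9: only reaches 8(W), 3(W), 1(W), all W → L
n=10: reaches L-position 9 → W
n=11: only reaches 10(W), 5(W), 3(W), all W → L
n=12: reaches L-position 11 → W
n=13: reaches L-position 7 → W
n=14: only reaches 13(W), 8(W), 6(W), all W → L
n=15: reaches L-position 14 → W
n=16: only reaches 15(W), 10(W), 8(W), all W → L
n=17: reaches L-position 16 → W
n=18: only reaches 17(W), 12(W), 10(W), all W → L
Every move from 18 reaches a W position, so the mover loses.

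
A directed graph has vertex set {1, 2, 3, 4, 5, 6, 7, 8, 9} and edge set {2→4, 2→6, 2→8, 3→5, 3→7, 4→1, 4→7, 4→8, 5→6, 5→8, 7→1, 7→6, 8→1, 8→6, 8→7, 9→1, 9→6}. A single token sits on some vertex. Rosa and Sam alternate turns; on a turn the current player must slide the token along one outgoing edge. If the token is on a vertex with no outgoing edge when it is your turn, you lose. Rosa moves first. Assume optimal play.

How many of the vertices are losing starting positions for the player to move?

3

Positions with no move are L. A position that does have a move is losing for the player to move precisely when every available move leads to a winning position for the opponent. Fill in the labels:
Every edge goes from a vertex to one that appears earlier in the order 1, 6, 7, 8, 9, 4, 2, 5, 3, so processing vertices in that order labels each vertex after all of its successors.
1: no outgoing edge → L
6: no outgoing edge → L
7: →6(L), so W
8: →6(L), so W
9: →6(L), so W
4: →1(L), so W
2: →6(L), so W
5: →6(L), so W
3: →5(W), 7(W) — all W, so L
The L vertices are 1, 3, 6; that is 3 in all.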